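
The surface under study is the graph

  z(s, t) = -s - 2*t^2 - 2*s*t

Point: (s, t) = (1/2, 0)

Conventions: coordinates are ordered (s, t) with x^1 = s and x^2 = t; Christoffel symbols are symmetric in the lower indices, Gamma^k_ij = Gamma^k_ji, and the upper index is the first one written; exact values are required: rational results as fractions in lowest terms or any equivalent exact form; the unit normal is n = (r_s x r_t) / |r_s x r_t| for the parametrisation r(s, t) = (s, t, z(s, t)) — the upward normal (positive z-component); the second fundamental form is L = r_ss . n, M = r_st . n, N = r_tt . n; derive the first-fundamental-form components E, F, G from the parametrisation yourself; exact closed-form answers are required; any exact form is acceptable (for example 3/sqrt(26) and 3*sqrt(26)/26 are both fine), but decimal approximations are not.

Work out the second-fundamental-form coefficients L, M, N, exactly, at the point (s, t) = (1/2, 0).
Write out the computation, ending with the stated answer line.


z_s = -1, z_t = -1, z_ss = 0, z_st = -2, z_tt = -4
E = 2, F = 1, G = 2; answer radicand W^2 = 3
unnormalised second-form numerators: l = 0, m = -2, n = -4; L = l/sqrt(3), and similarly M = m/sqrt(W^2), N = n/sqrt(W^2)

Answer: L = 0, M = -2*sqrt(3)/3, N = -4*sqrt(3)/3


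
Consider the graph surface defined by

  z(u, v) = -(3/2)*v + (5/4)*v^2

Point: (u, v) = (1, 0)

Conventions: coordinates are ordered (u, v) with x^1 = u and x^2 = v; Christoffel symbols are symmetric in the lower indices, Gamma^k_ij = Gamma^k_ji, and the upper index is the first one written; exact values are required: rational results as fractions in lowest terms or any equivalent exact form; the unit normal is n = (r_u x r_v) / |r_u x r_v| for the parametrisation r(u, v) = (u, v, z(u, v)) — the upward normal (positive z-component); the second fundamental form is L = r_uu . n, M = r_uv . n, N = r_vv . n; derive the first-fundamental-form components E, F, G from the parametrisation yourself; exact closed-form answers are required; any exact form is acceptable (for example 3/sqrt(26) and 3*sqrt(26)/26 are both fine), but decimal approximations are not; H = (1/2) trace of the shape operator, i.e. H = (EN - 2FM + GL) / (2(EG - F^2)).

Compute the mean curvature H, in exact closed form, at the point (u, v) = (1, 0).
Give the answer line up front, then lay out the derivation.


Answer: H = 10*sqrt(13)/169

z_u = 0, z_v = -3/2, z_uu = 0, z_uv = 0, z_vv = 5/2
E = 1, F = 0, G = 13/4; answer radicand W^2 = 13/4
unnormalised second-form numerators: l = 0, m = 0, n = 5/2; L = l/sqrt(13/4), and similarly M = m/sqrt(W^2), N = n/sqrt(W^2)
H = (E*n - 2*F*m + G*l) / (2*(EG - F^2)*sqrt(W^2)); E*n - 2*F*m + G*l = 5/2, EG - F^2 = 13/4, so H = (5/13)/sqrt(13/4)


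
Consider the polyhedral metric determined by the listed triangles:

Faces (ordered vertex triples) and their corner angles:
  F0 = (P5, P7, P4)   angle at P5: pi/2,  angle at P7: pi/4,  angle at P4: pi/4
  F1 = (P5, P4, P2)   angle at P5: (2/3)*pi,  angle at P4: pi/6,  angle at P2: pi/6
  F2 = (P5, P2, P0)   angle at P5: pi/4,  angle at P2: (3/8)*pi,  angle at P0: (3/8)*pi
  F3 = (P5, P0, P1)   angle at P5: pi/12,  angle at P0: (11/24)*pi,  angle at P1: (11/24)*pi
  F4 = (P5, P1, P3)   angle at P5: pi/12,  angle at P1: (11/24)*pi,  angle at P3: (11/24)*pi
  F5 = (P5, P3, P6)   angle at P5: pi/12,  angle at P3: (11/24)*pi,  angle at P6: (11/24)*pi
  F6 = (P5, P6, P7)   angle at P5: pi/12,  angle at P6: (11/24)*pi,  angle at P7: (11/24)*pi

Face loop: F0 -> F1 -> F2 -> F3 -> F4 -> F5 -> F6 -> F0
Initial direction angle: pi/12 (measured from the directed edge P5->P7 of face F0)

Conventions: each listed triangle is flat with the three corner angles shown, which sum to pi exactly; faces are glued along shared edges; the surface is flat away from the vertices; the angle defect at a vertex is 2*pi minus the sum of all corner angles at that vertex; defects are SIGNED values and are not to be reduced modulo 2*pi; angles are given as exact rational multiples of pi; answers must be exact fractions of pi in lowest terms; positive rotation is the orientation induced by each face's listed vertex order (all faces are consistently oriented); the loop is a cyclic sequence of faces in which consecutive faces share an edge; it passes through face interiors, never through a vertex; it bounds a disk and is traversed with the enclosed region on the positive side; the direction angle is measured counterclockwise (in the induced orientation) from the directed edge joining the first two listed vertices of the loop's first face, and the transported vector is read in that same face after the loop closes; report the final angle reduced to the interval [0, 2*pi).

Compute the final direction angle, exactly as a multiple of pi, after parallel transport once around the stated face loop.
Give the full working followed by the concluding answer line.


enclosed vertex P5: corner angles sum to (7/4)*pi, defect = 2*pi - (7/4)*pi = pi/4
summing the enclosed defects onto the initial angle, mod 2*pi in the induced orientation:
final angle = pi/12 + pi/4 = pi/3 (mod 2*pi)

Answer: final direction angle = pi/3


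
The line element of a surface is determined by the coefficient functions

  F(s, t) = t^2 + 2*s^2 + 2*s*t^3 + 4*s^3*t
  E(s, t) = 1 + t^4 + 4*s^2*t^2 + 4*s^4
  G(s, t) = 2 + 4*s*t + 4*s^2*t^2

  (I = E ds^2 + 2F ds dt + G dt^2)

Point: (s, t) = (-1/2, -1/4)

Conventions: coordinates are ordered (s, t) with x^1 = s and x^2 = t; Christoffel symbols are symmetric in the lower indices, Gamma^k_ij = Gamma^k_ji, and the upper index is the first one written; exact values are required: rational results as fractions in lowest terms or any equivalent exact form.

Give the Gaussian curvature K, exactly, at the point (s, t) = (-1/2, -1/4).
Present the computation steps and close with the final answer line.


E = 337/256, F = 45/64, G = 41/16, EG - F^2 = 737/256 at the point
E_s = -9/4, E_t = -9/16, F_s = -89/32, F_t = -19/16, G_s = -5/4, G_t = -5/2
E_tt = 11/4, F_st = 27/8, G_ss = 1/2
Using the Brioschi determinant formula for K from the metric derivatives:
M1 = [[-E_tt/2 + F_st - G_ss/2, E_s/2, F_s - E_t/2], [F_t - G_s/2, E, F], [G_t/2, F, G]] = [[7/4, -9/8, -5/2], [-9/16, 337/256, 45/64], [-5/4, 45/64, 41/16]]; det M1 = 1311/1024
M2 = [[0, E_t/2, G_s/2], [E_t/2, E, F], [G_s/2, F, G]] = [[0, -9/32, -5/8], [-9/32, 337/256, 45/64], [-5/8, 45/64, 41/16]]; det M2 = -481/1024
det M1 - det M2 = 7/4; K = 7/4 / (737/256)^2 = 114688/543169

Answer: K = 114688/543169


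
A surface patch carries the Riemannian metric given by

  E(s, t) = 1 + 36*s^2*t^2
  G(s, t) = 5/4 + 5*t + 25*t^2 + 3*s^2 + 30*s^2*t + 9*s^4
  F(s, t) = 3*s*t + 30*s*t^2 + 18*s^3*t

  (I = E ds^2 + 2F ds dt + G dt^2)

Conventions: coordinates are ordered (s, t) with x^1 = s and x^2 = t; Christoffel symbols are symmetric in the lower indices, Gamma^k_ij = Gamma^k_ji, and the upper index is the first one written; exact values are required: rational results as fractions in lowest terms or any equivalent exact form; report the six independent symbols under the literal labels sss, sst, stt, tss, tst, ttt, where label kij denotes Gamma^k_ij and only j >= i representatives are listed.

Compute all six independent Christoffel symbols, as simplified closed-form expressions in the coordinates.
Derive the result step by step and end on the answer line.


E = 1 + 36*s^2*t^2; F = 3*s*t + 30*s*t^2 + 18*s^3*t; G = 5/4 + 5*t + 25*t^2 + 3*s^2 + 30*s^2*t + 9*s^4
Gamma^k_ij = (1/2) g^{kl} (d_i g_jl + d_j g_il - d_l g_ij), with g^inv = (1/(EG-F^2)) [[G, -F], [-F, E]]
first partials: E_s = 72*s*t^2, E_t = 72*s^2*t, F_s = 3*t + 30*t^2 + 54*s^2*t, F_t = 3*s + 60*s*t + 18*s^3, G_s = 6*s + 60*s*t + 36*s^3, G_t = 5 + 50*t + 30*s^2
D = EG - F^2 = 5/4 + 5*t + 25*t^2 + 3*s^2 + 30*s^2*t + 36*s^2*t^2 + 9*s^4
expanded: Gamma^s_ss = (G E_s - 2F F_s + F E_t)/(2D), Gamma^s_st = (G E_t - F G_s)/(2D), Gamma^s_tt = (2G F_t - G G_s - F G_t)/(2D), Gamma^t_ss = (2E F_s - E E_t - F E_s)/(2D), Gamma^t_st = (E G_s - F E_t)/(2D), Gamma^t_tt = (E G_t - 2F F_t + F G_s)/(2D); substitute and cancel common factors

Answer: Gamma_sss = 144*s*t^2/(36*s^4 + 144*s^2*t^2 + 120*s^2*t + 12*s^2 + 100*t^2 + 20*t + 5), Gamma_sst = 144*s^2*t/(36*s^4 + 144*s^2*t^2 + 120*s^2*t + 12*s^2 + 100*t^2 + 20*t + 5), Gamma_stt = 120*s*t/(36*s^4 + 144*s^2*t^2 + 120*s^2*t + 12*s^2 + 100*t^2 + 20*t + 5), Gamma_tss = (72*s^2*t + 120*t^2 + 12*t)/(36*s^4 + 144*s^2*t^2 + 120*s^2*t + 12*s^2 + 100*t^2 + 20*t + 5), Gamma_tst = (72*s^3 + 120*s*t + 12*s)/(36*s^4 + 144*s^2*t^2 + 120*s^2*t + 12*s^2 + 100*t^2 + 20*t + 5), Gamma_ttt = (60*s^2 + 100*t + 10)/(36*s^4 + 144*s^2*t^2 + 120*s^2*t + 12*s^2 + 100*t^2 + 20*t + 5)


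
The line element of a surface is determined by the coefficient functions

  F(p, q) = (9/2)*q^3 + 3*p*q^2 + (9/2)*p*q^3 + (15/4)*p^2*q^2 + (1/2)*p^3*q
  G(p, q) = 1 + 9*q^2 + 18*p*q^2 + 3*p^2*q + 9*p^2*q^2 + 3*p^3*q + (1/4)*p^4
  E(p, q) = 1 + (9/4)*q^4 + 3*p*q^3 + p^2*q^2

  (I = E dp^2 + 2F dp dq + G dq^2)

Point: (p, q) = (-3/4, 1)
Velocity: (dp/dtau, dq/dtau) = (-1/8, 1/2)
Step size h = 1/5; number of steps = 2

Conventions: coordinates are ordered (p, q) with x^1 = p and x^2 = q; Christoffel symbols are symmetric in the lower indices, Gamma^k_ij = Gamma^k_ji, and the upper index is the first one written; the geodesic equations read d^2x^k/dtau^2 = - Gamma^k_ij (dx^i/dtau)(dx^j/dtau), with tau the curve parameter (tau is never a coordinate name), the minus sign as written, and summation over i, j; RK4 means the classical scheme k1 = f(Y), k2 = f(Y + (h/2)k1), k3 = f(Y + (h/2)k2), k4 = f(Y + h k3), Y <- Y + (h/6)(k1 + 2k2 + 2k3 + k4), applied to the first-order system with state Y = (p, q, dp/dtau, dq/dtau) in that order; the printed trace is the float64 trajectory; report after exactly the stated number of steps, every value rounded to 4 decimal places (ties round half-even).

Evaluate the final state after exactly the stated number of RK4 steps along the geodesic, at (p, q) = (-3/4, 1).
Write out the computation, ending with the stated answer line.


f(Y) = (dp/dtau, dq/dtau, -Gamma^p_ij Y'^i Y'^j, -Gamma^q_ij Y'^i Y'^j) with the Gammas evaluated at the stage position; h = 0.200000; intermediate values shown to 6 dp
step 0: p = -0.7500, q = 1.0000, dp/dtau = -0.1250, dq/dtau = 0.5000
step 1:
  k1: at (p, q) = (-0.750000, 1.000000), (dp/dtau, dq/dtau) = (-0.125000, 0.500000); Gamma_ppp = 0.285608, Gamma_ppq = 0.642618, Gamma_pqq = 0.214206, Gamma_qpp = 0.392711, Gamma_qpq = 0.883600, Gamma_qqq = 0.294533; k1 = (-0.125000, 0.500000, 0.022313, 0.030681)
  k2: at (p, q) = (-0.762500, 1.050000), (dp/dtau, dq/dtau) = (-0.122769, 0.503068); Gamma_ppp = 0.319126, Gamma_ppq = 0.725631, Gamma_pqq = 0.216550, Gamma_qpp = 0.388591, Gamma_qpq = 0.883582, Gamma_qqq = 0.263687; k2 = (-0.122769, 0.503068, 0.030018, 0.036552)
  k3: at (p, q) = (-0.762277, 1.050307), (dp/dtau, dq/dtau) = (-0.121998, 0.503655); Gamma_ppp = 0.319215, Gamma_ppq = 0.725970, Gamma_pqq = 0.216751, Gamma_qpp = 0.388541, Gamma_qpq = 0.883633, Gamma_qqq = 0.263823; k3 = (-0.121998, 0.503655, 0.029481, 0.035883)
  k4: at (p, q) = (-0.774400, 1.100731), (dp/dtau, dq/dtau) = (-0.119104, 0.507177); Gamma_ppp = 0.351390, Gamma_ppq = 0.806955, Gamma_pqq = 0.216057, Gamma_qpp = 0.380453, Gamma_qpq = 0.873698, Gamma_qqq = 0.233927; k4 = (-0.119104, 0.507177, 0.036930, 0.039985)
  Y <- Y + (h/6)(k1 + 2k2 + 2k3 + k4): p = -0.7745, q = 1.1007, dp/dtau = -0.1191, dq/dtau = 0.5072
step 2:
  k1: at (p, q) = (-0.774455, 1.100687), (dp/dtau, dq/dtau) = (-0.119059, 0.507185); Gamma_ppp = 0.351393, Gamma_ppq = 0.806935, Gamma_pqq = 0.216015, Gamma_qpp = 0.380462, Gamma_qpq = 0.873690, Gamma_qqq = 0.233885; k1 = (-0.119059, 0.507185, 0.036905, 0.039958)
  k2: at (p, q) = (-0.786360, 1.151406), (dp/dtau, dq/dtau) = (-0.115368, 0.511180); Gamma_ppp = 0.381427, Gamma_ppq = 0.883782, Gamma_pqq = 0.212317, Gamma_qpp = 0.368734, Gamma_qpq = 0.854373, Gamma_qqq = 0.205252; k2 = (-0.115368, 0.511180, 0.043684, 0.042230)
  k3: at (p, q) = (-0.785991, 1.151805), (dp/dtau, dq/dtau) = (-0.114690, 0.511408); Gamma_ppp = 0.381404, Gamma_ppq = 0.883942, Gamma_pqq = 0.212598, Gamma_qpp = 0.368642, Gamma_qpq = 0.854364, Gamma_qqq = 0.205484; k3 = (-0.114690, 0.511408, 0.043073, 0.041632)
  k4: at (p, q) = (-0.797393, 1.202969), (dp/dtau, dq/dtau) = (-0.110444, 0.515511); Gamma_ppp = 0.408420, Gamma_ppq = 0.954537, Gamma_pqq = 0.206362, Gamma_qpp = 0.353685, Gamma_qpq = 0.826614, Gamma_qqq = 0.178706; k4 = (-0.110444, 0.515511, 0.048871, 0.042321)
  Y <- Y + (h/6)(k1 + 2k2 + 2k3 + k4): p = -0.7974, q = 1.2029, dp/dtau = -0.1104, dq/dtau = 0.5155

Answer: p = -0.7974, q = 1.2029, dp/dtau = -0.1104, dq/dtau = 0.5155


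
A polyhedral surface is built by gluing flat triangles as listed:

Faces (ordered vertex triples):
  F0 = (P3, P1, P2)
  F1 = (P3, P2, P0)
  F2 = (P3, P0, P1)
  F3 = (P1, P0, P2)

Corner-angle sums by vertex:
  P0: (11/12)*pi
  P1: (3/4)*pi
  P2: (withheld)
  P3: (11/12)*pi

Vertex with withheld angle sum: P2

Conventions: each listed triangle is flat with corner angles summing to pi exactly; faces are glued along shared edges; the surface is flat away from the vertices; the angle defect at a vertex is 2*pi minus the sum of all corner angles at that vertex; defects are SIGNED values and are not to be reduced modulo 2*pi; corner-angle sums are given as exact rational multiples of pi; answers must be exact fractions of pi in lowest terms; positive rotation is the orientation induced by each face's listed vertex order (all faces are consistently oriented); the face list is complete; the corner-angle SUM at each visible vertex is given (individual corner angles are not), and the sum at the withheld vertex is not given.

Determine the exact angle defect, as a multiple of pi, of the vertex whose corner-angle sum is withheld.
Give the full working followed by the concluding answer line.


V = 4, E = 6, F = 4; chi = V - E + F = 2
Gauss-Bonnet: total defect = 2*pi*chi = 4*pi; visible defects sum to (41/12)*pi

Answer: defect(P2) = (7/12)*pi


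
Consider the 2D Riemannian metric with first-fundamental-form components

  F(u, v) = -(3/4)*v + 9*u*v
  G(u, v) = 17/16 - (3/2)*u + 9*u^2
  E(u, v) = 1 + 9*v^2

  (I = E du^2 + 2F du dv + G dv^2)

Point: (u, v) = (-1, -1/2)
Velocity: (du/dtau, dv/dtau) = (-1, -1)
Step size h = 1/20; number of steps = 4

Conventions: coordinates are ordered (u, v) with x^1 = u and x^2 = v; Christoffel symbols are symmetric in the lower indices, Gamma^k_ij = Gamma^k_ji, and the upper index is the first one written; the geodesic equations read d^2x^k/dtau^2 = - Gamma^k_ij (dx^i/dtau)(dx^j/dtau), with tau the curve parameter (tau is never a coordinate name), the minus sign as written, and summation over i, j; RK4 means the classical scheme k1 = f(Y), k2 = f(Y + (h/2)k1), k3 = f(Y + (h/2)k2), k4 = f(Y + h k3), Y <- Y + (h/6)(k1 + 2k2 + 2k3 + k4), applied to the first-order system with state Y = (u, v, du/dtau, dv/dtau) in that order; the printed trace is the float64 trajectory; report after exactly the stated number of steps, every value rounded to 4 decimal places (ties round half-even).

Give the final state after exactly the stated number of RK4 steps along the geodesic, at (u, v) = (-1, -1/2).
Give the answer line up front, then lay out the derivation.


Answer: u = -1.1886, v = -0.6766, du/dtau = -0.8933, dv/dtau = -0.7856

f(Y) = (du/dtau, dv/dtau, -Gamma^u_ij Y'^i Y'^j, -Gamma^v_ij Y'^i Y'^j) with the Gammas evaluated at the stage position; h = 0.050000; intermediate values shown to 6 dp
step 0: u = -1.0000, v = -0.5000, du/dtau = -1.0000, dv/dtau = -1.0000
step 1:
  k1: at (u, v) = (-1.000000, -0.500000), (du/dtau, dv/dtau) = (-1.000000, -1.000000); Gamma_uuu = 0.000000, Gamma_uuv = -0.325792, Gamma_uvv = 0.000000, Gamma_vuu = 0.000000, Gamma_vuv = -0.705882, Gamma_vvv = 0.000000; k1 = (-1.000000, -1.000000, 0.651584, 1.411765)
  k2: at (u, v) = (-1.025000, -0.525000), (du/dtau, dv/dtau) = (-0.983710, -0.964706); Gamma_uuu = 0.000000, Gamma_uuv = -0.325049, Gamma_uvv = 0.000000, Gamma_vuu = 0.000000, Gamma_vuv = -0.686215, Gamma_vvv = 0.000000; k2 = (-0.983710, -0.964706, 0.616938, 1.302425)
  k3: at (u, v) = (-1.024593, -0.524118), (du/dtau, dv/dtau) = (-0.984577, -0.967439); Gamma_uuu = 0.000000, Gamma_uuv = -0.324871, Gamma_uvv = 0.000000, Gamma_vuu = 0.000000, Gamma_vuv = -0.686741, Gamma_vvv = 0.000000; k3 = (-0.984577, -0.967439, 0.618891, 1.308266)
  k4: at (u, v) = (-1.049229, -0.548372), (du/dtau, dv/dtau) = (-0.969055, -0.934587); Gamma_uuu = 0.000000, Gamma_uuv = -0.323615, Gamma_uvv = 0.000000, Gamma_vuu = 0.000000, Gamma_vuv = -0.668368, Gamma_vvv = 0.000000; k4 = (-0.969055, -0.934587, 0.586174, 1.210636)
  Y <- Y + (h/6)(k1 + 2k2 + 2k3 + k4): u = -1.0492, v = -0.5483, du/dtau = -0.9691, dv/dtau = -0.9346
step 2:
  k1: at (u, v) = (-1.049214, -0.548324), (du/dtau, dv/dtau) = (-0.969088, -0.934635); Gamma_uuu = 0.000000, Gamma_uuv = -0.323603, Gamma_uvv = 0.000000, Gamma_vuu = 0.000000, Gamma_vuv = -0.668393, Gamma_vvv = 0.000000; k1 = (-0.969088, -0.934635, 0.586203, 1.210786)
  k2: at (u, v) = (-1.073441, -0.571690), (du/dtau, dv/dtau) = (-0.954433, -0.904366); Gamma_uuu = 0.000000, Gamma_uuv = -0.321885, Gamma_uvv = 0.000000, Gamma_vuu = 0.000000, Gamma_vuv = -0.651312, Gamma_vvv = 0.000000; k2 = (-0.954433, -0.904366, 0.555675, 1.124369)
  k3: at (u, v) = (-1.073074, -0.570933), (du/dtau, dv/dtau) = (-0.955196, -0.906526); Gamma_uuu = 0.000000, Gamma_uuv = -0.321769, Gamma_uvv = 0.000000, Gamma_vuu = 0.000000, Gamma_vuv = -0.651734, Gamma_vvv = 0.000000; k3 = (-0.955196, -0.906526, 0.557247, 1.128687)
  k4: at (u, v) = (-1.096973, -0.593650), (du/dtau, dv/dtau) = (-0.941226, -0.878201); Gamma_uuu = 0.000000, Gamma_uuv = -0.319742, Gamma_uvv = 0.000000, Gamma_vuu = 0.000000, Gamma_vuv = -0.635717, Gamma_vvv = 0.000000; k4 = (-0.941226, -0.878201, 0.528588, 1.050948)
  Y <- Y + (h/6)(k1 + 2k2 + 2k3 + k4): u = -1.0970, v = -0.5936, du/dtau = -0.9412, dv/dtau = -0.8782
step 3:
  k1: at (u, v) = (-1.096960, -0.593612), (du/dtau, dv/dtau) = (-0.941250, -0.878236); Gamma_uuu = 0.000000, Gamma_uuv = -0.319735, Gamma_uvv = 0.000000, Gamma_vuu = 0.000000, Gamma_vuv = -0.635736, Gamma_vvv = 0.000000; k1 = (-0.941250, -0.878236, 0.528610, 1.051048)
  k2: at (u, v) = (-1.120491, -0.615568), (du/dtau, dv/dtau) = (-0.928034, -0.851960); Gamma_uuu = 0.000000, Gamma_uuv = -0.317429, Gamma_uvv = 0.000000, Gamma_vuu = 0.000000, Gamma_vuv = -0.620775, Gamma_vvv = 0.000000; k2 = (-0.928034, -0.851960, 0.501950, 0.981629)
  k3: at (u, v) = (-1.120161, -0.614911), (du/dtau, dv/dtau) = (-0.928701, -0.853696); Gamma_uuu = 0.000000, Gamma_uuv = -0.317353, Gamma_uvv = 0.000000, Gamma_vuu = 0.000000, Gamma_vuv = -0.621118, Gamma_vvv = 0.000000; k3 = (-0.928701, -0.853696, 0.503213, 0.984879)
  k4: at (u, v) = (-1.143395, -0.636297), (du/dtau, dv/dtau) = (-0.916089, -0.828992); Gamma_uuu = 0.000000, Gamma_uuv = -0.314866, Gamma_uvv = 0.000000, Gamma_vuu = 0.000000, Gamma_vuv = -0.607036, Gamma_vvv = 0.000000; k4 = (-0.916089, -0.828992, 0.478239, 0.922004)
  Y <- Y + (h/6)(k1 + 2k2 + 2k3 + k4): u = -1.1434, v = -0.6363, du/dtau = -0.9161, dv/dtau = -0.8290
step 4:
  k1: at (u, v) = (-1.143383, -0.636267), (du/dtau, dv/dtau) = (-0.916106, -0.829019); Gamma_uuu = 0.000000, Gamma_uuv = -0.314862, Gamma_uvv = 0.000000, Gamma_vuu = 0.000000, Gamma_vuv = -0.607051, Gamma_vvv = 0.000000; k1 = (-0.916106, -0.829019, 0.478256, 0.922074)
  k2: at (u, v) = (-1.166286, -0.656992), (du/dtau, dv/dtau) = (-0.904150, -0.805967); Gamma_uuu = 0.000000, Gamma_uuv = -0.312214, Gamma_uvv = 0.000000, Gamma_vuu = 0.000000, Gamma_vuv = -0.593841, Gamma_vvv = 0.000000; k2 = (-0.904150, -0.805967, 0.455031, 0.865483)
  k3: at (u, v) = (-1.165987, -0.656416), (du/dtau, dv/dtau) = (-0.904731, -0.807382); Gamma_uuu = 0.000000, Gamma_uuv = -0.312164, Gamma_uvv = 0.000000, Gamma_vuu = 0.000000, Gamma_vuv = -0.594124, Gamma_vvv = 0.000000; k3 = (-0.904731, -0.807382, 0.456048, 0.867971)
  k4: at (u, v) = (-1.188620, -0.676636), (du/dtau, dv/dtau) = (-0.893304, -0.785621); Gamma_uuu = 0.000000, Gamma_uuv = -0.309417, Gamma_uvv = 0.000000, Gamma_vuu = 0.000000, Gamma_vuv = -0.581647, Gamma_vvv = 0.000000; k4 = (-0.893304, -0.785621, 0.434296, 0.816398)
  Y <- Y + (h/6)(k1 + 2k2 + 2k3 + k4): u = -1.1886, v = -0.6766, du/dtau = -0.8933, dv/dtau = -0.7856


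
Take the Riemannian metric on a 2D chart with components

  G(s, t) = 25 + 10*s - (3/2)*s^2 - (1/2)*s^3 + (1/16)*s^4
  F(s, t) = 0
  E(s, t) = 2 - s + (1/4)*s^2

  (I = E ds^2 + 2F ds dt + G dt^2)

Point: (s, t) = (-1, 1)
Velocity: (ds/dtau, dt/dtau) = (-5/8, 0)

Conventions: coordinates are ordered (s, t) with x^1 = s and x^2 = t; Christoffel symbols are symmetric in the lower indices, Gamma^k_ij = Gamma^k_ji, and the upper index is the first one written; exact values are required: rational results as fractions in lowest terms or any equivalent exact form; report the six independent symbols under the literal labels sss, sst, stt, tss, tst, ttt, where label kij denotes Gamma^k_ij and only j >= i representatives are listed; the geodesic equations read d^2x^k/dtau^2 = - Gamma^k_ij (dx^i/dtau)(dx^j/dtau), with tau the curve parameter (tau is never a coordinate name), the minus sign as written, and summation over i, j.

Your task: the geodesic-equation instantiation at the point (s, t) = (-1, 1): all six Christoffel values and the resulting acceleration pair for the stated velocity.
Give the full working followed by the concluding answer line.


E = 13/4, F = 0, G = 225/16 at the point
E_s = -3/2, E_t = 0, F_s = 0, F_t = 0, G_s = 45/4, G_t = 0
EG - F^2 = 2925/64;  g^inv = (64/2925) * [[225/16, 0], [0, 13/4]]
first-kind symbols [ij,l] = (1/2)(d_i g_jl + d_j g_il - d_l g_ij): [ss,s] = E_s/2 = -3/4, [ss,t] = F_s - E_t/2 = 0, [st,s] = E_t/2 = 0, [st,t] = G_s/2 = 45/8, [tt,s] = F_t - G_s/2 = -45/8, [tt,t] = G_t/2 = 0
Gamma^s_ij = (G*[ij,s] - F*[ij,t])/(EG - F^2), Gamma^t_ij = (E*[ij,t] - F*[ij,s])/(EG - F^2)
Gamma_sss = -3/13, Gamma_sst = 0, Gamma_stt = -45/26, Gamma_tss = 0, Gamma_tst = 2/5, Gamma_ttt = 0
d^2s/dtau^2 = -(Gamma_sss*(-5/8)^2 + 2*Gamma_sst*(-5/8)*(0) + Gamma_stt*(0)^2) = 75/832
d^2t/dtau^2 = -(Gamma_tss*(-5/8)^2 + 2*Gamma_tst*(-5/8)*(0) + Gamma_ttt*(0)^2) = 0

Answer: Gamma_sss = -3/13, Gamma_sst = 0, Gamma_stt = -45/26, Gamma_tss = 0, Gamma_tst = 2/5, Gamma_ttt = 0; accelerations (d^2s/dtau^2, d^2t/dtau^2) = (75/832, 0)


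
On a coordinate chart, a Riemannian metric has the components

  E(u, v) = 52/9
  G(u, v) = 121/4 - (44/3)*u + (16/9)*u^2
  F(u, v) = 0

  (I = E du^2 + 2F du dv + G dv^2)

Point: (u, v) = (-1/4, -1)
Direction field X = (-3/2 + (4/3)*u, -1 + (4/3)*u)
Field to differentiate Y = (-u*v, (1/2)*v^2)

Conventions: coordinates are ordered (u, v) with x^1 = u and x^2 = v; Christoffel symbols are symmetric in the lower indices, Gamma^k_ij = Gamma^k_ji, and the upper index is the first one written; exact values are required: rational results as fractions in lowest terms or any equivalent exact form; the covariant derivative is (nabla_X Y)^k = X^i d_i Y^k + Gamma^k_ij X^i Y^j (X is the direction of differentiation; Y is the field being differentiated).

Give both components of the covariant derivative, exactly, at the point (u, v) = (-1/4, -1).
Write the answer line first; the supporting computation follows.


Answer: (nabla_X Y)^u = -239/78, (nabla_X Y)^v = 22/15

E = 52/9, F = 0, G = 1225/36 at the point
E_u = 0, E_v = 0, F_u = 0, F_v = 0, G_u = -140/9, G_v = 0
EG - F^2 = 15925/81;  g^inv = (81/15925) * [[1225/36, 0], [0, 52/9]]
first-kind symbols [ij,l] = (1/2)(d_i g_jl + d_j g_il - d_l g_ij): [uu,u] = E_u/2 = 0, [uu,v] = F_u - E_v/2 = 0, [uv,u] = E_v/2 = 0, [uv,v] = G_u/2 = -70/9, [vv,u] = F_v - G_u/2 = 70/9, [vv,v] = G_v/2 = 0
Gamma^u_ij = (G*[ij,u] - F*[ij,v])/(EG - F^2), Gamma^v_ij = (E*[ij,v] - F*[ij,u])/(EG - F^2)
Gamma_uuu = 0, Gamma_uuv = 0, Gamma_uvv = 35/26, Gamma_vuu = 0, Gamma_vuv = -8/35, Gamma_vvv = 0
X = (-11/6, -4/3), Y = (-1/4, 1/2) at the point


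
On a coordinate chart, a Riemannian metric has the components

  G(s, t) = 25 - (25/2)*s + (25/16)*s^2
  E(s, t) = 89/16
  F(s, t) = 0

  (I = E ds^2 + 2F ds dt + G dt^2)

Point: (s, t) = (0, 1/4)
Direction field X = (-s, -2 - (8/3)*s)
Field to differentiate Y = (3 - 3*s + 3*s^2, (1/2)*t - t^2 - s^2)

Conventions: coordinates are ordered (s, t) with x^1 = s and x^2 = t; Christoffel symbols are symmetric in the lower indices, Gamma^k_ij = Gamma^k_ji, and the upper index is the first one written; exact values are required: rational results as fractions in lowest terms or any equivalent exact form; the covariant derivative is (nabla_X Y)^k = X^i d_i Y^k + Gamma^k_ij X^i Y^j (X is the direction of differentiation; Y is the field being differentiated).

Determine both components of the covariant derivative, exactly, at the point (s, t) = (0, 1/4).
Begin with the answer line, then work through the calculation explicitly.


Answer: (nabla_X Y)^s = -25/178, (nabla_X Y)^t = 3/2

E = 89/16, F = 0, G = 25 at the point
E_s = 0, E_t = 0, F_s = 0, F_t = 0, G_s = -25/2, G_t = 0
EG - F^2 = 2225/16;  g^inv = (16/2225) * [[25, 0], [0, 89/16]]
first-kind symbols [ij,l] = (1/2)(d_i g_jl + d_j g_il - d_l g_ij): [ss,s] = E_s/2 = 0, [ss,t] = F_s - E_t/2 = 0, [st,s] = E_t/2 = 0, [st,t] = G_s/2 = -25/4, [tt,s] = F_t - G_s/2 = 25/4, [tt,t] = G_t/2 = 0
Gamma^s_ij = (G*[ij,s] - F*[ij,t])/(EG - F^2), Gamma^t_ij = (E*[ij,t] - F*[ij,s])/(EG - F^2)
Gamma_sss = 0, Gamma_sst = 0, Gamma_stt = 100/89, Gamma_tss = 0, Gamma_tst = -1/4, Gamma_ttt = 0
X = (0, -2), Y = (3, 1/16) at the point


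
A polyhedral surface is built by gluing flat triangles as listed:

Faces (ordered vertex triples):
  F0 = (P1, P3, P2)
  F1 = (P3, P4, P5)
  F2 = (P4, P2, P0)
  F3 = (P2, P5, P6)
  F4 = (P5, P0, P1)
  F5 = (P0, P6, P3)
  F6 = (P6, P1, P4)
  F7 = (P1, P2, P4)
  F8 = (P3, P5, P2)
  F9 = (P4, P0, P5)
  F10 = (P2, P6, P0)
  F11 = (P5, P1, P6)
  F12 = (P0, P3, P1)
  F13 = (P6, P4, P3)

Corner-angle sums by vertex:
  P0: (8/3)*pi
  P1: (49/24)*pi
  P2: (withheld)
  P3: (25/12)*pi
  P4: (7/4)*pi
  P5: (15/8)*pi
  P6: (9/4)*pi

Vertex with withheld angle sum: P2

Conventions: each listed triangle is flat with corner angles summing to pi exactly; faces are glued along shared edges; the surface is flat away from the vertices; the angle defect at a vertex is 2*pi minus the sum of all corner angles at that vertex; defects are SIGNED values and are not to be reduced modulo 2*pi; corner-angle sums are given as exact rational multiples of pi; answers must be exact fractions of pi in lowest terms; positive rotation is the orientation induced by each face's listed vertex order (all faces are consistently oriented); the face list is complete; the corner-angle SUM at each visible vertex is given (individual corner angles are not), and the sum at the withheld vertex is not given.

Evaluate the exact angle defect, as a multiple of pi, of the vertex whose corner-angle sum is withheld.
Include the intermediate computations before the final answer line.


V = 7, E = 21, F = 14; chi = V - E + F = 0
Gauss-Bonnet: total defect = 2*pi*chi = 0; visible defects sum to (-2/3)*pi

Answer: defect(P2) = (2/3)*pi


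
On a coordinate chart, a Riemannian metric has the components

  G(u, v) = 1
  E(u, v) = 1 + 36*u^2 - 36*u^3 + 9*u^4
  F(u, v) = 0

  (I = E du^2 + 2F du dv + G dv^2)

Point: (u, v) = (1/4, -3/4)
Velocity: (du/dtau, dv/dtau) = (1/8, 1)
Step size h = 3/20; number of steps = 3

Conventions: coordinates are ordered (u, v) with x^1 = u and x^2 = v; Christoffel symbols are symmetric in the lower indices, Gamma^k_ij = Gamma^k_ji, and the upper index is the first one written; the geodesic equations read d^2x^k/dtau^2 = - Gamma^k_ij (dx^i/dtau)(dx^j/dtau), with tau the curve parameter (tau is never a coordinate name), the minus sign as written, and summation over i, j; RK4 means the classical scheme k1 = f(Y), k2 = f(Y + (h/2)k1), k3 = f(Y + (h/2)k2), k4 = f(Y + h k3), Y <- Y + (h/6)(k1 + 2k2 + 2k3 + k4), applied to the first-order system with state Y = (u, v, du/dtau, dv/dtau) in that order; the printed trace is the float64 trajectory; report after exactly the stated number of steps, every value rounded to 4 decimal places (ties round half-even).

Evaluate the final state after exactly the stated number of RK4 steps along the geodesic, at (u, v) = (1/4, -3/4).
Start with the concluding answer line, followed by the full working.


Answer: u = 0.3032, v = -0.3000, du/dtau = 0.1122, dv/dtau = 1.0000

f(Y) = (du/dtau, dv/dtau, -Gamma^u_ij Y'^i Y'^j, -Gamma^v_ij Y'^i Y'^j) with the Gammas evaluated at the stage position; h = 0.150000; intermediate values shown to 6 dp
step 0: u = 0.2500, v = -0.7500, du/dtau = 0.1250, dv/dtau = 1.0000
step 1:
  k1: at (u, v) = (0.250000, -0.750000), (du/dtau, dv/dtau) = (0.125000, 1.000000); Gamma_uuu = 2.169297, Gamma_uuv = 0.000000, Gamma_uvv = 0.000000, Gamma_vuu = 0.000000, Gamma_vuv = 0.000000, Gamma_vvv = 0.000000; k1 = (0.125000, 1.000000, -0.033895, 0.000000)
  k2: at (u, v) = (0.259375, -0.675000), (du/dtau, dv/dtau) = (0.122458, 1.000000); Gamma_uuu = 2.123407, Gamma_uuv = 0.000000, Gamma_uvv = 0.000000, Gamma_vuu = 0.000000, Gamma_vuv = 0.000000, Gamma_vvv = 0.000000; k2 = (0.122458, 1.000000, -0.031842, 0.000000)
  k3: at (u, v) = (0.259184, -0.675000), (du/dtau, dv/dtau) = (0.122612, 1.000000); Gamma_uuu = 2.124345, Gamma_uuv = 0.000000, Gamma_uvv = 0.000000, Gamma_vuu = 0.000000, Gamma_vuv = 0.000000, Gamma_vvv = 0.000000; k3 = (0.122612, 1.000000, -0.031937, 0.000000)
  k4: at (u, v) = (0.268392, -0.600000), (du/dtau, dv/dtau) = (0.120209, 1.000000); Gamma_uuu = 2.078944, Gamma_uuv = 0.000000, Gamma_uvv = 0.000000, Gamma_vuu = 0.000000, Gamma_vuv = 0.000000, Gamma_vvv = 0.000000; k4 = (0.120209, 1.000000, -0.030041, 0.000000)
  Y <- Y + (h/6)(k1 + 2k2 + 2k3 + k4): u = 0.2684, v = -0.6000, du/dtau = 0.1202, dv/dtau = 1.0000
step 2:
  k1: at (u, v) = (0.268384, -0.600000), (du/dtau, dv/dtau) = (0.120213, 1.000000); Gamma_uuu = 2.078983, Gamma_uuv = 0.000000, Gamma_uvv = 0.000000, Gamma_vuu = 0.000000, Gamma_vuv = 0.000000, Gamma_vvv = 0.000000; k1 = (0.120213, 1.000000, -0.030044, 0.000000)
  k2: at (u, v) = (0.277400, -0.525000), (du/dtau, dv/dtau) = (0.117959, 1.000000); Gamma_uuu = 2.034427, Gamma_uuv = 0.000000, Gamma_uvv = 0.000000, Gamma_vuu = 0.000000, Gamma_vuv = 0.000000, Gamma_vvv = 0.000000; k2 = (0.117959, 1.000000, -0.028308, 0.000000)
  k3: at (u, v) = (0.277231, -0.525000), (du/dtau, dv/dtau) = (0.118090, 1.000000); Gamma_uuu = 2.035262, Gamma_uuv = 0.000000, Gamma_uvv = 0.000000, Gamma_vuu = 0.000000, Gamma_vuv = 0.000000, Gamma_vvv = 0.000000; k3 = (0.118090, 1.000000, -0.028382, 0.000000)
  k4: at (u, v) = (0.286097, -0.450000), (du/dtau, dv/dtau) = (0.115955, 1.000000); Gamma_uuu = 1.991523, Gamma_uuv = 0.000000, Gamma_uvv = 0.000000, Gamma_vuu = 0.000000, Gamma_vuv = 0.000000, Gamma_vvv = 0.000000; k4 = (0.115955, 1.000000, -0.026777, 0.000000)
  Y <- Y + (h/6)(k1 + 2k2 + 2k3 + k4): u = 0.2861, v = -0.4500, du/dtau = 0.1160, dv/dtau = 1.0000
step 3:
  k1: at (u, v) = (0.286090, -0.450000), (du/dtau, dv/dtau) = (0.115958, 1.000000); Gamma_uuu = 1.991556, Gamma_uuv = 0.000000, Gamma_uvv = 0.000000, Gamma_vuu = 0.000000, Gamma_vuv = 0.000000, Gamma_vvv = 0.000000; k1 = (0.115958, 1.000000, -0.026779, 0.000000)
  k2: at (u, v) = (0.294787, -0.375000), (du/dtau, dv/dtau) = (0.113949, 1.000000); Gamma_uuu = 1.948870, Gamma_uuv = 0.000000, Gamma_uvv = 0.000000, Gamma_vuu = 0.000000, Gamma_vuv = 0.000000, Gamma_vvv = 0.000000; k2 = (0.113949, 1.000000, -0.025305, 0.000000)
  k3: at (u, v) = (0.294637, -0.375000), (du/dtau, dv/dtau) = (0.114060, 1.000000); Gamma_uuu = 1.949607, Gamma_uuv = 0.000000, Gamma_uvv = 0.000000, Gamma_vuu = 0.000000, Gamma_vuv = 0.000000, Gamma_vvv = 0.000000; k3 = (0.114060, 1.000000, -0.025364, 0.000000)
  k4: at (u, v) = (0.303199, -0.300000), (du/dtau, dv/dtau) = (0.112153, 1.000000); Gamma_uuu = 1.907890, Gamma_uuv = 0.000000, Gamma_uvv = 0.000000, Gamma_vuu = 0.000000, Gamma_vuv = 0.000000, Gamma_vvv = 0.000000; k4 = (0.112153, 1.000000, -0.023998, 0.000000)
  Y <- Y + (h/6)(k1 + 2k2 + 2k3 + k4): u = 0.3032, v = -0.3000, du/dtau = 0.1122, dv/dtau = 1.0000


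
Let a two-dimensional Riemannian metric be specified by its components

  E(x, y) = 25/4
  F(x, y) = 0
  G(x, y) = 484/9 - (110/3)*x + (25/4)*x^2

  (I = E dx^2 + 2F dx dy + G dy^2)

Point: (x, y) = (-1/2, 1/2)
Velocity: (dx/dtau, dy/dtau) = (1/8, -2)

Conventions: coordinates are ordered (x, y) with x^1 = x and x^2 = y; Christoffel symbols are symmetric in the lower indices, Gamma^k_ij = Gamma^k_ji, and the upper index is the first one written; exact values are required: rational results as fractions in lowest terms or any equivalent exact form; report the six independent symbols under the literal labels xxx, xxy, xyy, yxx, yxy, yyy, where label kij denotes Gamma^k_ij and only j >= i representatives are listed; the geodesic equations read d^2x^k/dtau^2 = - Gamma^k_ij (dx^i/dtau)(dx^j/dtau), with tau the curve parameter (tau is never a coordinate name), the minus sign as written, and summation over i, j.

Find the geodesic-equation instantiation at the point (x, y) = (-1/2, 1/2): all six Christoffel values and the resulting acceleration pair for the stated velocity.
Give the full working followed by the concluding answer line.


E = 25/4, F = 0, G = 10609/144 at the point
E_x = 0, E_y = 0, F_x = 0, F_y = 0, G_x = -515/12, G_y = 0
EG - F^2 = 265225/576;  g^inv = (576/265225) * [[10609/144, 0], [0, 25/4]]
first-kind symbols [ij,l] = (1/2)(d_i g_jl + d_j g_il - d_l g_ij): [xx,x] = E_x/2 = 0, [xx,y] = F_x - E_y/2 = 0, [xy,x] = E_y/2 = 0, [xy,y] = G_x/2 = -515/24, [yy,x] = F_y - G_x/2 = 515/24, [yy,y] = G_y/2 = 0
Gamma^x_ij = (G*[ij,x] - F*[ij,y])/(EG - F^2), Gamma^y_ij = (E*[ij,y] - F*[ij,x])/(EG - F^2)
Gamma_xxx = 0, Gamma_xxy = 0, Gamma_xyy = 103/30, Gamma_yxx = 0, Gamma_yxy = -30/103, Gamma_yyy = 0
d^2x/dtau^2 = -(Gamma_xxx*(1/8)^2 + 2*Gamma_xxy*(1/8)*(-2) + Gamma_xyy*(-2)^2) = -206/15
d^2y/dtau^2 = -(Gamma_yxx*(1/8)^2 + 2*Gamma_yxy*(1/8)*(-2) + Gamma_yyy*(-2)^2) = -15/103

Answer: Gamma_xxx = 0, Gamma_xxy = 0, Gamma_xyy = 103/30, Gamma_yxx = 0, Gamma_yxy = -30/103, Gamma_yyy = 0; accelerations (d^2x/dtau^2, d^2y/dtau^2) = (-206/15, -15/103)


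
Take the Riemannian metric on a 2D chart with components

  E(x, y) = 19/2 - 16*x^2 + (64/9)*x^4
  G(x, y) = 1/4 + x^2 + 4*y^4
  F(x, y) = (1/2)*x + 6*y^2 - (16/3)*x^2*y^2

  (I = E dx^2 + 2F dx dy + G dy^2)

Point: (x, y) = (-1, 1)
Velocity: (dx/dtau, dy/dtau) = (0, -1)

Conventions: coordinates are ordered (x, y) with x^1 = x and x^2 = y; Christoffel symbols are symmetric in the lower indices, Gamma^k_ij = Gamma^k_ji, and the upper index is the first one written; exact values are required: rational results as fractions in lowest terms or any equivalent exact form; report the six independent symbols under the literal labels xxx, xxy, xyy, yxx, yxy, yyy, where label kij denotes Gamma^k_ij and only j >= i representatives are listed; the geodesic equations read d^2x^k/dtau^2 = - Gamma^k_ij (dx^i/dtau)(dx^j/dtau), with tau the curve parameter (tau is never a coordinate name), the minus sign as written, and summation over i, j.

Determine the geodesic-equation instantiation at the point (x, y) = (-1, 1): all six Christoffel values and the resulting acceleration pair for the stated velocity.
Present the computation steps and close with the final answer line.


E = 11/18, F = 1/6, G = 21/4 at the point
E_x = 32/9, E_y = 0, F_x = 67/6, F_y = 4/3, G_x = -2, G_y = 16
EG - F^2 = 229/72;  g^inv = (72/229) * [[21/4, -1/6], [-1/6, 11/18]]
first-kind symbols [ij,l] = (1/2)(d_i g_jl + d_j g_il - d_l g_ij): [xx,x] = E_x/2 = 16/9, [xx,y] = F_x - E_y/2 = 67/6, [xy,x] = E_y/2 = 0, [xy,y] = G_x/2 = -1, [yy,x] = F_y - G_x/2 = 7/3, [yy,y] = G_y/2 = 8
Gamma^x_ij = (G*[ij,x] - F*[ij,y])/(EG - F^2), Gamma^y_ij = (E*[ij,y] - F*[ij,x])/(EG - F^2)
Gamma_xxx = 538/229, Gamma_xxy = 12/229, Gamma_xyy = 786/229, Gamma_yxx = 470/229, Gamma_yxy = -44/229, Gamma_yyy = 324/229
d^2x/dtau^2 = -(Gamma_xxx*(0)^2 + 2*Gamma_xxy*(0)*(-1) + Gamma_xyy*(-1)^2) = -786/229
d^2y/dtau^2 = -(Gamma_yxx*(0)^2 + 2*Gamma_yxy*(0)*(-1) + Gamma_yyy*(-1)^2) = -324/229

Answer: Gamma_xxx = 538/229, Gamma_xxy = 12/229, Gamma_xyy = 786/229, Gamma_yxx = 470/229, Gamma_yxy = -44/229, Gamma_yyy = 324/229; accelerations (d^2x/dtau^2, d^2y/dtau^2) = (-786/229, -324/229)


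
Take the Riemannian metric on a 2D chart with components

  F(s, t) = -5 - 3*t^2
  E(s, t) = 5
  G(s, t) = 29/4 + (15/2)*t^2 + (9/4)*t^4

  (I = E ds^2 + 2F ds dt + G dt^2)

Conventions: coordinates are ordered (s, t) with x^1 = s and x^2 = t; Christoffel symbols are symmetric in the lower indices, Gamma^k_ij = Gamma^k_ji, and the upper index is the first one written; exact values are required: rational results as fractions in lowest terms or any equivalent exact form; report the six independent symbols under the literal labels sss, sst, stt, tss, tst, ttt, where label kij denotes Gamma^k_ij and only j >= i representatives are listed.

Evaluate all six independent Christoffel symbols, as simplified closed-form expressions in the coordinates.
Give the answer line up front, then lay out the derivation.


Answer: Gamma_sss = 0, Gamma_sst = 0, Gamma_stt = -8*t/(3*t^4 + 10*t^2 + 15), Gamma_tss = 0, Gamma_tst = 0, Gamma_ttt = (6*t^3 + 10*t)/(3*t^4 + 10*t^2 + 15)

E = 5; F = -5 - 3*t^2; G = 29/4 + (15/2)*t^2 + (9/4)*t^4
Gamma^k_ij = (1/2) g^{kl} (d_i g_jl + d_j g_il - d_l g_ij), with g^inv = (1/(EG-F^2)) [[G, -F], [-F, E]]
first partials: E_s = 0, E_t = 0, F_s = 0, F_t = -6*t, G_s = 0, G_t = 15*t + 9*t^3
D = EG - F^2 = 45/4 + (15/2)*t^2 + (9/4)*t^4
expanded: Gamma^s_ss = (G E_s - 2F F_s + F E_t)/(2D), Gamma^s_st = (G E_t - F G_s)/(2D), Gamma^s_tt = (2G F_t - G G_s - F G_t)/(2D), Gamma^t_ss = (2E F_s - E E_t - F E_s)/(2D), Gamma^t_st = (E G_s - F E_t)/(2D), Gamma^t_tt = (E G_t - 2F F_t + F G_s)/(2D); substitute and cancel common factors


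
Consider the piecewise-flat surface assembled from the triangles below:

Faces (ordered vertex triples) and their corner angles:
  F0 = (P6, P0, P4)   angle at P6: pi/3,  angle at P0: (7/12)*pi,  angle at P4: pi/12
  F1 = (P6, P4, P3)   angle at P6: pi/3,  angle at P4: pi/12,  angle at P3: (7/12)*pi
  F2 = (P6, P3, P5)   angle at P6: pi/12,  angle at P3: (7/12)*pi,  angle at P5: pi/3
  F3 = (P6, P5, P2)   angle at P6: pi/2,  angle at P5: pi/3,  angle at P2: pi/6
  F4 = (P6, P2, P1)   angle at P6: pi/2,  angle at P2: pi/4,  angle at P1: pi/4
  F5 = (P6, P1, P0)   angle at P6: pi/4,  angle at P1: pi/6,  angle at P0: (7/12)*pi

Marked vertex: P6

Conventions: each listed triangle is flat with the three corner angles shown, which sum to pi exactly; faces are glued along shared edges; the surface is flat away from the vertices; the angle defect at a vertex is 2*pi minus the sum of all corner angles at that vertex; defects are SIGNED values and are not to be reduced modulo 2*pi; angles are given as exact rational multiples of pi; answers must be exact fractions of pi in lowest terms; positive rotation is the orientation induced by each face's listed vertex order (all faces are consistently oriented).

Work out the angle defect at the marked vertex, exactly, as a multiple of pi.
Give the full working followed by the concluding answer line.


Sum of corner angles at P6: 2*pi
defect = 2*pi - 2*pi

Answer: defect(P6) = 0


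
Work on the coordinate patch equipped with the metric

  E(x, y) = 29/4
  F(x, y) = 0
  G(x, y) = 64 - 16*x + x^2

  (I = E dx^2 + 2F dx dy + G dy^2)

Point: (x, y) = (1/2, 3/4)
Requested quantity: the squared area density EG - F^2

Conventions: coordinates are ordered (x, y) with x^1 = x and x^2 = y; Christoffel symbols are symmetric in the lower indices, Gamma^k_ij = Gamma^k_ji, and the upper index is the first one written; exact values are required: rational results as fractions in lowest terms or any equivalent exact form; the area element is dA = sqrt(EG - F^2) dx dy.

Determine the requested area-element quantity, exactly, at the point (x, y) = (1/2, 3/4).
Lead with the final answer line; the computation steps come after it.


Answer: EG - F^2 = 6525/16

E = 29/4, F = 0, G = 225/4; EG - F^2 = 6525/16


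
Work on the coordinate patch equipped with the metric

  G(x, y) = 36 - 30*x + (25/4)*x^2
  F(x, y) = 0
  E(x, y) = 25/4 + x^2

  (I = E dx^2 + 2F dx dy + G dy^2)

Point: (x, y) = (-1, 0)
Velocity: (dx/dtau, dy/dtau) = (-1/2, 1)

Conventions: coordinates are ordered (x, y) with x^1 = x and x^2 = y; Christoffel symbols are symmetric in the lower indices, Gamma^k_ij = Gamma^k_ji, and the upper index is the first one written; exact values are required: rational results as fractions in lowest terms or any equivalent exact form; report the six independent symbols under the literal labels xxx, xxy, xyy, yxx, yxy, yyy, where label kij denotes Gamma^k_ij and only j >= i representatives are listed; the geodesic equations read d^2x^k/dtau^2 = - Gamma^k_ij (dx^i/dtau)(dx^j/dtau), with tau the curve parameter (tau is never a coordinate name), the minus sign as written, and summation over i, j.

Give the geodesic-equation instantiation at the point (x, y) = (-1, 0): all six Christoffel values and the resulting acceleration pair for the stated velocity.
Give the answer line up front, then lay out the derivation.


Answer: Gamma_xxx = -4/29, Gamma_xxy = 0, Gamma_xyy = 85/29, Gamma_yxx = 0, Gamma_yxy = -5/17, Gamma_yyy = 0; accelerations (d^2x/dtau^2, d^2y/dtau^2) = (-84/29, -5/17)

E = 29/4, F = 0, G = 289/4 at the point
E_x = -2, E_y = 0, F_x = 0, F_y = 0, G_x = -85/2, G_y = 0
EG - F^2 = 8381/16;  g^inv = (16/8381) * [[289/4, 0], [0, 29/4]]
first-kind symbols [ij,l] = (1/2)(d_i g_jl + d_j g_il - d_l g_ij): [xx,x] = E_x/2 = -1, [xx,y] = F_x - E_y/2 = 0, [xy,x] = E_y/2 = 0, [xy,y] = G_x/2 = -85/4, [yy,x] = F_y - G_x/2 = 85/4, [yy,y] = G_y/2 = 0
Gamma^x_ij = (G*[ij,x] - F*[ij,y])/(EG - F^2), Gamma^y_ij = (E*[ij,y] - F*[ij,x])/(EG - F^2)
Gamma_xxx = -4/29, Gamma_xxy = 0, Gamma_xyy = 85/29, Gamma_yxx = 0, Gamma_yxy = -5/17, Gamma_yyy = 0
d^2x/dtau^2 = -(Gamma_xxx*(-1/2)^2 + 2*Gamma_xxy*(-1/2)*(1) + Gamma_xyy*(1)^2) = -84/29
d^2y/dtau^2 = -(Gamma_yxx*(-1/2)^2 + 2*Gamma_yxy*(-1/2)*(1) + Gamma_yyy*(1)^2) = -5/17
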